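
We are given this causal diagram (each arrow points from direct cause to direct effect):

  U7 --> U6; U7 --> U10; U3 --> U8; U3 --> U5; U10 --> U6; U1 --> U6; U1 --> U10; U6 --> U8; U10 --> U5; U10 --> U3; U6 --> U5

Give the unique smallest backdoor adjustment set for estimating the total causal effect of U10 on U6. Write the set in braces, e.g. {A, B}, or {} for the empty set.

Variables eligible for adjustment (non-descendants of U10, excluding U10 and U6): {U1, U7}.
Backdoor paths from U10 to U6:
  P1: U10 <- U7 -> U6
  P2: U10 <- U1 -> U6
The empty set is not sufficient: P1 (U10 <- U7 -> U6) has no collider blocking it and no conditioned non-collider, so it is open.
Try {U1, U7}:
  P1: blocked at fork node U7 ∈ conditioning set.
  P2: blocked at fork node U1 ∈ conditioning set.
{U1, U7} contains no descendant of U10 and blocks every backdoor path.
Every element of {U1, U7} is needed (dropping U1 leaves P2 open; dropping U7 leaves P1 open), so no proper subset is valid.
Among all size-2 subsets of the eligible variables, only {U1, U7} blocks every backdoor path, so it is the unique smallest valid adjustment set.

{U1, U7}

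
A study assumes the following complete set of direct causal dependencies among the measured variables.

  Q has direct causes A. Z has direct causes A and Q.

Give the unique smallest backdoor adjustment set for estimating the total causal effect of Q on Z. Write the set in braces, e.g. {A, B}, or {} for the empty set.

{A}

Variables eligible for adjustment (non-descendants of Q, excluding Q and Z): {A}.
Backdoor paths from Q to Z:
  P1: Q <- A -> Z
The empty set is not sufficient: P1 (Q <- A -> Z) has no collider blocking it and no conditioned non-collider, so it is open.
Try {A}:
  P1: blocked at fork node A ∈ conditioning set.
{A} contains no descendant of Q and blocks every backdoor path.
{A} is the unique smallest valid adjustment set.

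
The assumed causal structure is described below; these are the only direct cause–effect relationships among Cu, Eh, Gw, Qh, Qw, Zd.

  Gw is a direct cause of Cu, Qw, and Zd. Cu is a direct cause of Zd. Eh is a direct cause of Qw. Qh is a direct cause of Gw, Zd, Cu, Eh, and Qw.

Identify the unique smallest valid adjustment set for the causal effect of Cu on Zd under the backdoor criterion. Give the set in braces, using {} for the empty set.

{Gw, Qh}

Variables eligible for adjustment (non-descendants of Cu, excluding Cu and Zd): {Eh, Gw, Qh, Qw}.
Backdoor paths from Cu to Zd:
  P1: Cu <- Qh -> Eh -> Qw <- Gw -> Zd
  P2: Cu <- Qh -> Gw -> Zd
  P3: Cu <- Qh -> Qw <- Gw -> Zd
  P4: Cu <- Qh -> Zd
  P5: Cu <- Gw <- Qh -> Zd
  P6: Cu <- Gw -> Qw <- Qh -> Zd
  P7: Cu <- Gw -> Qw <- Eh <- Qh -> Zd
  P8: Cu <- Gw -> Zd
The empty set is not sufficient: P2 (Cu <- Qh -> Gw -> Zd) has no collider blocking it and no conditioned non-collider, so it is open.
Try {Gw, Qh}:
  P1: blocked at fork node Qh ∈ conditioning set.
  P2: blocked at fork node Qh ∈ conditioning set.
  P3: blocked at fork node Qh ∈ conditioning set.
  P4: blocked at fork node Qh ∈ conditioning set.
  P5: blocked at chain node Gw ∈ conditioning set.
  P6: blocked at fork node Gw ∈ conditioning set.
  P7: blocked at fork node Gw ∈ conditioning set.
  P8: blocked at fork node Gw ∈ conditioning set.
{Gw, Qh} contains no descendant of Cu and blocks every backdoor path.
Every element of {Gw, Qh} is needed (dropping Gw leaves P8 open; dropping Qh leaves P4 open), so no proper subset is valid.
Among all size-2 subsets of the eligible variables, only {Gw, Qh} blocks every backdoor path, so it is the unique smallest valid adjustment set.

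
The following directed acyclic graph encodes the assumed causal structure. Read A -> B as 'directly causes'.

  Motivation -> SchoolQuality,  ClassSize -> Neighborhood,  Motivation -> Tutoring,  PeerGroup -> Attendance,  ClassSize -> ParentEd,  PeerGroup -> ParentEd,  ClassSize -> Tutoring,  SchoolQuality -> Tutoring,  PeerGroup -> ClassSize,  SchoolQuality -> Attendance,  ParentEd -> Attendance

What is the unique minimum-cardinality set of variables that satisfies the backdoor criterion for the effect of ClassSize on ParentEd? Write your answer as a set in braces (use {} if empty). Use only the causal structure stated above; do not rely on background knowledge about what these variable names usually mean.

Variables eligible for adjustment (non-descendants of ClassSize, excluding ClassSize and ParentEd): {Motivation, PeerGroup, SchoolQuality}.
Backdoor paths from ClassSize to ParentEd:
  P1: ClassSize <- PeerGroup -> ParentEd
  P2: ClassSize <- PeerGroup -> Attendance <- ParentEd
The empty set is not sufficient: P1 (ClassSize <- PeerGroup -> ParentEd) has no collider blocking it and no conditioned non-collider, so it is open.
Try {PeerGroup}:
  P1: blocked at fork node PeerGroup ∈ conditioning set.
  P2: blocked at fork node PeerGroup ∈ conditioning set.
{PeerGroup} contains no descendant of ClassSize and blocks every backdoor path.
No other singleton works — e.g. {Motivation} leaves P1 open — so {PeerGroup} is the unique smallest valid adjustment set.

{PeerGroup}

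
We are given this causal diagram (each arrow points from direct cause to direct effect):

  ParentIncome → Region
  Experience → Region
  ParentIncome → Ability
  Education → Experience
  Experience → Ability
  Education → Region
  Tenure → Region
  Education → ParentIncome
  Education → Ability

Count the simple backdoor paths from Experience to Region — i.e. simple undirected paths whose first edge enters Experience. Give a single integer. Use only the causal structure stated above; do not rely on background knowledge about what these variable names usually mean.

3

A backdoor path from Experience to Region is any simple undirected path whose first edge points into Experience (i.e. leaves Experience via a parent).
Parents of Experience: {Education}.
Enumerating:
  P1: Experience <- Education -> ParentIncome -> Region
  P2: Experience <- Education -> Region
  P3: Experience <- Education -> Ability <- ParentIncome -> Region
That exhausts the simple backdoor paths. Count: 3.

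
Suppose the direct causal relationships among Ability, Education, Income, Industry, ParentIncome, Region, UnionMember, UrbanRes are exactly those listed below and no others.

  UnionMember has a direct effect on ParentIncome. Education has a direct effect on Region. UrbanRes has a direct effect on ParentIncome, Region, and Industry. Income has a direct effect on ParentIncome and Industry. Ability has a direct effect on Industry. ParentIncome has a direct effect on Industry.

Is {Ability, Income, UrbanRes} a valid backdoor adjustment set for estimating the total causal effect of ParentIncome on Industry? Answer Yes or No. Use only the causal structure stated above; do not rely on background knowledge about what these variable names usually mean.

Yes

Backdoor paths from ParentIncome to Industry (paths whose first edge points into ParentIncome):
  P1: ParentIncome <- UrbanRes -> Industry
  P2: ParentIncome <- Income -> Industry
Condition 1 (no descendant of ParentIncome in the set): holds — descendants of ParentIncome are {Industry}; none are in {Ability, Income, UrbanRes}.
Condition 2 (every backdoor path blocked by {Ability, Income, UrbanRes}):
  P1: blocked at fork node UrbanRes ∈ conditioning set.
  P2: blocked at fork node Income ∈ conditioning set.
{Ability, Income, UrbanRes} satisfies the backdoor criterion.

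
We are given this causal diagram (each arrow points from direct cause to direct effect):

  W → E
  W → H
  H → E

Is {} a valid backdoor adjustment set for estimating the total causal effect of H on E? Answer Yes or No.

No

Backdoor paths from H to E (paths whose first edge points into H):
  P1: H <- W -> E
Condition 1 (no descendant of H in the set): holds — descendants of H are {E}; none are in {}.
Condition 2 (every backdoor path blocked by {}):
  P1: open — no interior node is in the conditioning set.
{} does not satisfy the backdoor criterion.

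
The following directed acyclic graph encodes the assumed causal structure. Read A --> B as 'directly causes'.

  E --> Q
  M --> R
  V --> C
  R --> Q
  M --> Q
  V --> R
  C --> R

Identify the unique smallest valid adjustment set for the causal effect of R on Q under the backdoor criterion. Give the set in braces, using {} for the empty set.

{M}

Variables eligible for adjustment (non-descendants of R, excluding R and Q): {C, E, M, V}.
Backdoor paths from R to Q:
  P1: R <- M -> Q
The empty set is not sufficient: P1 (R <- M -> Q) has no collider blocking it and no conditioned non-collider, so it is open.
Try {M}:
  P1: blocked at fork node M ∈ conditioning set.
{M} contains no descendant of R and blocks every backdoor path.
No other singleton works — e.g. {V} leaves P1 open — so {M} is the unique smallest valid adjustment set.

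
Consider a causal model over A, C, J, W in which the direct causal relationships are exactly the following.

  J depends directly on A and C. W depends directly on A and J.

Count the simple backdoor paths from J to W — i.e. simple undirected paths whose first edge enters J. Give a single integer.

1

A backdoor path from J to W is any simple undirected path whose first edge points into J (i.e. leaves J via a parent).
Parents of J: {A, C}.
Enumerating:
  P1: J <- A -> W
That exhausts the simple backdoor paths. Count: 1.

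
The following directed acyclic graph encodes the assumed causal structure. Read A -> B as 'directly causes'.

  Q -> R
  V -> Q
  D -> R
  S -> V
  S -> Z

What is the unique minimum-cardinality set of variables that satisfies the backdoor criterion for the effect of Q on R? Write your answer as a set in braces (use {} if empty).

Variables eligible for adjustment (non-descendants of Q, excluding Q and R): {D, S, V, Z}.
Backdoor paths from Q to R:
  (none)
With no backdoor paths the empty set already satisfies the criterion, and it is trivially minimal.

{}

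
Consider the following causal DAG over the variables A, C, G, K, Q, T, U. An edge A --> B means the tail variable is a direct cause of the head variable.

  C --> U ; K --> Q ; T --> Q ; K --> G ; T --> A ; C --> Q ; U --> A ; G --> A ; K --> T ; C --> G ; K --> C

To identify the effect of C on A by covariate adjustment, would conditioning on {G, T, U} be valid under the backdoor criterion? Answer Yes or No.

Backdoor paths from C to A (paths whose first edge points into C):
  P1: C <- K -> T -> A
  P2: C <- K -> G -> A
  P3: C <- K -> Q <- T -> A
Condition 1 (no descendant of C in the set): FAILS — G and U are descendants of C.
Condition 2 (every backdoor path blocked by {G, T, U}):
  P1: blocked at chain node T ∈ conditioning set.
  P2: blocked at chain node G ∈ conditioning set.
  P3: blocked at collider Q (neither it nor any descendant is in the conditioning set).
{G, T, U} does not satisfy the backdoor criterion.

No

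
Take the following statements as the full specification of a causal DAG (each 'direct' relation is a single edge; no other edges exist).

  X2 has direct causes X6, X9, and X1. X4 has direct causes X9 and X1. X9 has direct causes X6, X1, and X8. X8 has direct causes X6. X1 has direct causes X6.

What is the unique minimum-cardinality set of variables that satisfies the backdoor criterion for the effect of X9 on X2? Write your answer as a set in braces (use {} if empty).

Variables eligible for adjustment (non-descendants of X9, excluding X9 and X2): {X1, X6, X8}.
Backdoor paths from X9 to X2:
  P1: X9 <- X6 -> X1 -> X2
  P2: X9 <- X6 -> X2
  P3: X9 <- X1 <- X6 -> X2
  P4: X9 <- X1 -> X2
  P5: X9 <- X8 <- X6 -> X1 -> X2
  P6: X9 <- X8 <- X6 -> X2
The empty set is not sufficient: P1 (X9 <- X6 -> X1 -> X2) has no collider blocking it and no conditioned non-collider, so it is open.
Try {X1, X6}:
  P1: blocked at fork node X6 ∈ conditioning set.
  P2: blocked at fork node X6 ∈ conditioning set.
  P3: blocked at chain node X1 ∈ conditioning set.
  P4: blocked at fork node X1 ∈ conditioning set.
  P5: blocked at fork node X6 ∈ conditioning set.
  P6: blocked at fork node X6 ∈ conditioning set.
{X1, X6} contains no descendant of X9 and blocks every backdoor path.
Every element of {X1, X6} is needed (dropping X1 leaves P4 open; dropping X6 leaves P2 open), so no proper subset is valid.
Among all size-2 subsets of the eligible variables, only {X1, X6} blocks every backdoor path, so it is the unique smallest valid adjustment set.

{X1, X6}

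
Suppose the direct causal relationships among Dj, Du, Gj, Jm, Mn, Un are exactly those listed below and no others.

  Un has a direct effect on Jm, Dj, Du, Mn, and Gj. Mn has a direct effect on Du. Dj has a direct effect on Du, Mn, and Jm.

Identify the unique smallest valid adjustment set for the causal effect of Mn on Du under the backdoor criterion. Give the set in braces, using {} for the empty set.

{Dj, Un}

Variables eligible for adjustment (non-descendants of Mn, excluding Mn and Du): {Dj, Gj, Jm, Un}.
Backdoor paths from Mn to Du:
  P1: Mn <- Un -> Dj -> Du
  P2: Mn <- Un -> Du
  P3: Mn <- Un -> Jm <- Dj -> Du
  P4: Mn <- Dj <- Un -> Du
  P5: Mn <- Dj -> Du
  P6: Mn <- Dj -> Jm <- Un -> Du
The empty set is not sufficient: P1 (Mn <- Un -> Dj -> Du) has no collider blocking it and no conditioned non-collider, so it is open.
Try {Dj, Un}:
  P1: blocked at fork node Un ∈ conditioning set.
  P2: blocked at fork node Un ∈ conditioning set.
  P3: blocked at fork node Un ∈ conditioning set.
  P4: blocked at chain node Dj ∈ conditioning set.
  P5: blocked at fork node Dj ∈ conditioning set.
  P6: blocked at fork node Dj ∈ conditioning set.
{Dj, Un} contains no descendant of Mn and blocks every backdoor path.
Every element of {Dj, Un} is needed (dropping Dj leaves P5 open; dropping Un leaves P2 open), so no proper subset is valid.
Among all size-2 subsets of the eligible variables, only {Dj, Un} blocks every backdoor path, so it is the unique smallest valid adjustment set.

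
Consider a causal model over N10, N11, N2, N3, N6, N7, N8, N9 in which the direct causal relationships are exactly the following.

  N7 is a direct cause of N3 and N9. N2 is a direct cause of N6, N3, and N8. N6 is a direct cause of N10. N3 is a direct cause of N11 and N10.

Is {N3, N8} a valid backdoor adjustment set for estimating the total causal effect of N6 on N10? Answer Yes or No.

Backdoor paths from N6 to N10 (paths whose first edge points into N6):
  P1: N6 <- N2 -> N3 -> N10
Condition 1 (no descendant of N6 in the set): holds — descendants of N6 are {N10}; none are in {N3, N8}.
Condition 2 (every backdoor path blocked by {N3, N8}):
  P1: blocked at chain node N3 ∈ conditioning set.
{N3, N8} satisfies the backdoor criterion.

Yes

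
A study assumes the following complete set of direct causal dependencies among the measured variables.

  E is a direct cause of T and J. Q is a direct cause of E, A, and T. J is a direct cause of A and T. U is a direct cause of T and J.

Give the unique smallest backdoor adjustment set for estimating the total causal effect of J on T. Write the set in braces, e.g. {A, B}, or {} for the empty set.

Variables eligible for adjustment (non-descendants of J, excluding J and T): {E, Q, U}.
Backdoor paths from J to T:
  P1: J <- U -> T
  P2: J <- E <- Q -> T
  P3: J <- E -> T
The empty set is not sufficient: P1 (J <- U -> T) has no collider blocking it and no conditioned non-collider, so it is open.
Try {E, U}:
  P1: blocked at fork node U ∈ conditioning set.
  P2: blocked at chain node E ∈ conditioning set.
  P3: blocked at fork node E ∈ conditioning set.
{E, U} contains no descendant of J and blocks every backdoor path.
Every element of {E, U} is needed (dropping E leaves P2 open; dropping U leaves P1 open), so no proper subset is valid.
Among all size-2 subsets of the eligible variables, only {E, U} blocks every backdoor path, so it is the unique smallest valid adjustment set.

{E, U}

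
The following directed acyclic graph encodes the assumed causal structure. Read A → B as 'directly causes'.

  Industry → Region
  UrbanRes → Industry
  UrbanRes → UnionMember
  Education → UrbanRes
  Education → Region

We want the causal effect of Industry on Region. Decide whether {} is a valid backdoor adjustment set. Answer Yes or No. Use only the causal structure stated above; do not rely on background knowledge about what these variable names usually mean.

No

Backdoor paths from Industry to Region (paths whose first edge points into Industry):
  P1: Industry <- UrbanRes <- Education -> Region
Condition 1 (no descendant of Industry in the set): holds — descendants of Industry are {Region}; none are in {}.
Condition 2 (every backdoor path blocked by {}):
  P1: open — no interior node is in the conditioning set.
{} does not satisfy the backdoor criterion.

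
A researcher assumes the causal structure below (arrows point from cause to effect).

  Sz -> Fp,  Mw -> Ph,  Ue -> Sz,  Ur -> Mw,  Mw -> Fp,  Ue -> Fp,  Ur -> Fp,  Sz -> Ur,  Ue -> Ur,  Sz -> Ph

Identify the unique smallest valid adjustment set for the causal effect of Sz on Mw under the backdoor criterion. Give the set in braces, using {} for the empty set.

{Ue}

Variables eligible for adjustment (non-descendants of Sz, excluding Sz and Mw): {Ue}.
Backdoor paths from Sz to Mw:
  P1: Sz <- Ue -> Ur -> Mw
  P2: Sz <- Ue -> Ur -> Fp <- Mw
  P3: Sz <- Ue -> Fp <- Ur -> Mw
  P4: Sz <- Ue -> Fp <- Mw
The empty set is not sufficient: P1 (Sz <- Ue -> Ur -> Mw) has no collider blocking it and no conditioned non-collider, so it is open.
Try {Ue}:
  P1: blocked at fork node Ue ∈ conditioning set.
  P2: blocked at fork node Ue ∈ conditioning set.
  P3: blocked at fork node Ue ∈ conditioning set.
  P4: blocked at fork node Ue ∈ conditioning set.
{Ue} contains no descendant of Sz and blocks every backdoor path.
{Ue} is the unique smallest valid adjustment set.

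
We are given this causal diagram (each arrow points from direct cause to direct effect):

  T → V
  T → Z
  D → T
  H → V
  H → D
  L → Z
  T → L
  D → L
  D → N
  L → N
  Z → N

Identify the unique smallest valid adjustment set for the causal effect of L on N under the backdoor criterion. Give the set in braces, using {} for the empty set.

Variables eligible for adjustment (non-descendants of L, excluding L and N): {D, H, T, V}.
Backdoor paths from L to N:
  P1: L <- D <- H -> V <- T -> Z -> N
  P2: L <- D -> T -> Z -> N
  P3: L <- D -> N
  P4: L <- T <- D -> N
  P5: L <- T -> V <- H -> D -> N
  P6: L <- T -> Z -> N
The empty set is not sufficient: P2 (L <- D -> T -> Z -> N) has no collider blocking it and no conditioned non-collider, so it is open.
Try {D, T}:
  P1: blocked at chain node D ∈ conditioning set.
  P2: blocked at fork node D ∈ conditioning set.
  P3: blocked at fork node D ∈ conditioning set.
  P4: blocked at chain node T ∈ conditioning set.
  P5: blocked at fork node T ∈ conditioning set.
  P6: blocked at fork node T ∈ conditioning set.
{D, T} contains no descendant of L and blocks every backdoor path.
Every element of {D, T} is needed (dropping D leaves P3 open; dropping T leaves P6 open), so no proper subset is valid.
Among all size-2 subsets of the eligible variables, only {D, T} blocks every backdoor path, so it is the unique smallest valid adjustment set.

{D, T}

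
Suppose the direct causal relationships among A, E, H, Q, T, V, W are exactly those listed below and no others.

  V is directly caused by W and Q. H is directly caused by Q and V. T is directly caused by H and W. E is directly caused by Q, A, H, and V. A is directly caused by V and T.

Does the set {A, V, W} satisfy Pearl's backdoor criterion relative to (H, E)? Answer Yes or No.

Backdoor paths from H to E (paths whose first edge points into H):
  P1: H <- Q -> V <- W -> T -> A -> E
  P2: H <- Q -> V -> A -> E
  P3: H <- Q -> V -> E
  P4: H <- Q -> E
  P5: H <- V <- W -> T -> A -> E
  P6: H <- V <- Q -> E
  P7: H <- V -> A -> E
  P8: H <- V -> E
Condition 1 (no descendant of H in the set): FAILS — A is a descendant of H.
Condition 2 (every backdoor path blocked by {A, V, W}):
  P1: blocked at fork node W ∈ conditioning set.
  P2: blocked at chain node V ∈ conditioning set.
  P3: blocked at chain node V ∈ conditioning set.
  P4: open — no interior node is in the conditioning set.
  P5: blocked at chain node V ∈ conditioning set.
  P6: blocked at chain node V ∈ conditioning set.
  P7: blocked at fork node V ∈ conditioning set.
  P8: blocked at fork node V ∈ conditioning set.
{A, V, W} does not satisfy the backdoor criterion.

No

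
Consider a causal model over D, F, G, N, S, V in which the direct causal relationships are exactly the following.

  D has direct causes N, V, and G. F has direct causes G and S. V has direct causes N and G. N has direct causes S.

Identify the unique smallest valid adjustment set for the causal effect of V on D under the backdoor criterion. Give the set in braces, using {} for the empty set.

Variables eligible for adjustment (non-descendants of V, excluding V and D): {F, G, N, S}.
Backdoor paths from V to D:
  P1: V <- N <- S -> F <- G -> D
  P2: V <- N -> D
  P3: V <- G -> F <- S -> N -> D
  P4: V <- G -> D
The empty set is not sufficient: P2 (V <- N -> D) has no collider blocking it and no conditioned non-collider, so it is open.
Try {G, N}:
  P1: blocked at chain node N ∈ conditioning set.
  P2: blocked at fork node N ∈ conditioning set.
  P3: blocked at fork node G ∈ conditioning set.
  P4: blocked at fork node G ∈ conditioning set.
{G, N} contains no descendant of V and blocks every backdoor path.
Every element of {G, N} is needed (dropping G leaves P4 open; dropping N leaves P2 open), so no proper subset is valid.
Among all size-2 subsets of the eligible variables, only {G, N} blocks every backdoor path, so it is the unique smallest valid adjustment set.

{G, N}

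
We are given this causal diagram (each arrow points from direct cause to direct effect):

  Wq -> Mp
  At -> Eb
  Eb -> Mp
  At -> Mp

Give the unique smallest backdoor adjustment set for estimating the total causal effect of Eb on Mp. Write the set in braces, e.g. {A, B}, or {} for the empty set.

Variables eligible for adjustment (non-descendants of Eb, excluding Eb and Mp): {At, Wq}.
Backdoor paths from Eb to Mp:
  P1: Eb <- At -> Mp
The empty set is not sufficient: P1 (Eb <- At -> Mp) has no collider blocking it and no conditioned non-collider, so it is open.
Try {At}:
  P1: blocked at fork node At ∈ conditioning set.
{At} contains no descendant of Eb and blocks every backdoor path.
No other singleton works — e.g. {Wq} leaves P1 open — so {At} is the unique smallest valid adjustment set.

{At}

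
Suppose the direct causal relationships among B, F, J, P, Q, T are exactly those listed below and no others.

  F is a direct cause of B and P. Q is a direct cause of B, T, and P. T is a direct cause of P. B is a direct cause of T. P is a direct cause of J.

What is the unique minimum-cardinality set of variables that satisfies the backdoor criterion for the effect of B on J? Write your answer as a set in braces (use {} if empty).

Variables eligible for adjustment (non-descendants of B, excluding B and J): {F, Q}.
Backdoor paths from B to J:
  P1: B <- F -> P -> J
  P2: B <- Q -> T -> P -> J
  P3: B <- Q -> P -> J
The empty set is not sufficient: P1 (B <- F -> P -> J) has no collider blocking it and no conditioned non-collider, so it is open.
Try {F, Q}:
  P1: blocked at fork node F ∈ conditioning set.
  P2: blocked at fork node Q ∈ conditioning set.
  P3: blocked at fork node Q ∈ conditioning set.
{F, Q} contains no descendant of B and blocks every backdoor path.
Every element of {F, Q} is needed (dropping F leaves P1 open; dropping Q leaves P2 open), so no proper subset is valid.
Among all size-2 subsets of the eligible variables, only {F, Q} blocks every backdoor path, so it is the unique smallest valid adjustment set.

{F, Q}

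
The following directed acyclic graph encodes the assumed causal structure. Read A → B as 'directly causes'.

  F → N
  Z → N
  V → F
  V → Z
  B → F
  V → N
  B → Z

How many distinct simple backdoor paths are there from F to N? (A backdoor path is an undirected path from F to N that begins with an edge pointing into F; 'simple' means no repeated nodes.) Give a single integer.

4

A backdoor path from F to N is any simple undirected path whose first edge points into F (i.e. leaves F via a parent).
Parents of F: {B, V}.
Enumerating:
  P1: F <- V -> Z -> N
  P2: F <- V -> N
  P3: F <- B -> Z <- V -> N
  P4: F <- B -> Z -> N
That exhausts the simple backdoor paths. Count: 4.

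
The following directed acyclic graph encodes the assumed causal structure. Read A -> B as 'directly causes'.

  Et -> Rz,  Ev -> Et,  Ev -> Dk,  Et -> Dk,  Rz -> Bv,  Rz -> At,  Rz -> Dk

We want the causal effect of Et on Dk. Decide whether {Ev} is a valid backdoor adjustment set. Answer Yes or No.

Yes

Backdoor paths from Et to Dk (paths whose first edge points into Et):
  P1: Et <- Ev -> Dk
Condition 1 (no descendant of Et in the set): holds — descendants of Et are {At, Bv, Dk, Rz}; none are in {Ev}.
Condition 2 (every backdoor path blocked by {Ev}):
  P1: blocked at fork node Ev ∈ conditioning set.
{Ev} satisfies the backdoor criterion.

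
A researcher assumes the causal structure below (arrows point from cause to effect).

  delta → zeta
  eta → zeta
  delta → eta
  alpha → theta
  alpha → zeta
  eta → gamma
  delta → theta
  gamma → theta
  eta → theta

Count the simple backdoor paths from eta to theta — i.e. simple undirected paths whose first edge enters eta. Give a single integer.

A backdoor path from eta to theta is any simple undirected path whose first edge points into eta (i.e. leaves eta via a parent).
Parents of eta: {delta}.
Enumerating:
  P1: eta <- delta -> theta
  P2: eta <- delta -> zeta <- alpha -> theta
That exhausts the simple backdoor paths. Count: 2.

2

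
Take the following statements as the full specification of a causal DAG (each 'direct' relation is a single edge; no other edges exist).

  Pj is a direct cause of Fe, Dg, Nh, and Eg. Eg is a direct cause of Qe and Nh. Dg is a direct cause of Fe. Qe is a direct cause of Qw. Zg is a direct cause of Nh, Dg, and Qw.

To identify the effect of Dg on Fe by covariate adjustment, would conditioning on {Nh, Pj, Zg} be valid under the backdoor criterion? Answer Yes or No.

Yes

Backdoor paths from Dg to Fe (paths whose first edge points into Dg):
  P1: Dg <- Zg -> Nh <- Pj -> Fe
  P2: Dg <- Zg -> Nh <- Eg <- Pj -> Fe
  P3: Dg <- Zg -> Qw <- Qe <- Eg <- Pj -> Fe
  P4: Dg <- Zg -> Qw <- Qe <- Eg -> Nh <- Pj -> Fe
  P5: Dg <- Pj -> Fe
Condition 1 (no descendant of Dg in the set): holds — descendants of Dg are {Fe}; none are in {Nh, Pj, Zg}.
Condition 2 (every backdoor path blocked by {Nh, Pj, Zg}):
  P1: blocked at fork node Zg ∈ conditioning set.
  P2: blocked at fork node Zg ∈ conditioning set.
  P3: blocked at fork node Zg ∈ conditioning set.
  P4: blocked at fork node Zg ∈ conditioning set.
  P5: blocked at fork node Pj ∈ conditioning set.
{Nh, Pj, Zg} satisfies the backdoor criterion.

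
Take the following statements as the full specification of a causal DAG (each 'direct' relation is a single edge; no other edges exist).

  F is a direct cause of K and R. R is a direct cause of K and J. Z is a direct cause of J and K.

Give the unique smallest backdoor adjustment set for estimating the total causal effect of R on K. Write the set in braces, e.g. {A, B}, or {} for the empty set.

Variables eligible for adjustment (non-descendants of R, excluding R and K): {F, Z}.
Backdoor paths from R to K:
  P1: R <- F -> K
The empty set is not sufficient: P1 (R <- F -> K) has no collider blocking it and no conditioned non-collider, so it is open.
Try {F}:
  P1: blocked at fork node F ∈ conditioning set.
{F} contains no descendant of R and blocks every backdoor path.
No other singleton works — e.g. {Z} leaves P1 open — so {F} is the unique smallest valid adjustment set.

{F}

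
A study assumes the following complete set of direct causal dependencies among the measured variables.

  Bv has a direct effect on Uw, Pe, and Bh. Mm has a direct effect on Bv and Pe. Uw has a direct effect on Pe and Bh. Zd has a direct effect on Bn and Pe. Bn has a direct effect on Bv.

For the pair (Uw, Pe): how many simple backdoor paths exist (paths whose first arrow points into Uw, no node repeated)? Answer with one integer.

A backdoor path from Uw to Pe is any simple undirected path whose first edge points into Uw (i.e. leaves Uw via a parent).
Parents of Uw: {Bv}.
Enumerating:
  P1: Uw <- Bv <- Bn <- Zd -> Pe
  P2: Uw <- Bv <- Mm -> Pe
  P3: Uw <- Bv -> Pe
That exhausts the simple backdoor paths. Count: 3.

3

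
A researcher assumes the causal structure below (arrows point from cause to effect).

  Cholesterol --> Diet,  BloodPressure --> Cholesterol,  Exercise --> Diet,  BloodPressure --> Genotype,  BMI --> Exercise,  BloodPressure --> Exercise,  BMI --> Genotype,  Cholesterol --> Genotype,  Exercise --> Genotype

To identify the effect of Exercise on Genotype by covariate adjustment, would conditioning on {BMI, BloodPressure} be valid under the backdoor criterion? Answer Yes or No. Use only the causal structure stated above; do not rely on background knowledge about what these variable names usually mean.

Yes

Backdoor paths from Exercise to Genotype (paths whose first edge points into Exercise):
  P1: Exercise <- BMI -> Genotype
  P2: Exercise <- BloodPressure -> Cholesterol -> Genotype
  P3: Exercise <- BloodPressure -> Genotype
Condition 1 (no descendant of Exercise in the set): holds — descendants of Exercise are {Diet, Genotype}; none are in {BMI, BloodPressure}.
Condition 2 (every backdoor path blocked by {BMI, BloodPressure}):
  P1: blocked at fork node BMI ∈ conditioning set.
  P2: blocked at fork node BloodPressure ∈ conditioning set.
  P3: blocked at fork node BloodPressure ∈ conditioning set.
{BMI, BloodPressure} satisfies the backdoor criterion.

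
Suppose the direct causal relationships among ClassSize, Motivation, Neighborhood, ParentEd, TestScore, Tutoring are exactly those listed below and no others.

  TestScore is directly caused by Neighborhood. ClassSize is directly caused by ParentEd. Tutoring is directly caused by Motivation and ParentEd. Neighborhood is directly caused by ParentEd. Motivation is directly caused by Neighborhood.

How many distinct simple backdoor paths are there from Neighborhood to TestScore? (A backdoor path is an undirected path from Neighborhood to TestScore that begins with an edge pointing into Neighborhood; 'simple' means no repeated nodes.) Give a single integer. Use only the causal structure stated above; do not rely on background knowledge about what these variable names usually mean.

0

A backdoor path from Neighborhood to TestScore is any simple undirected path whose first edge points into Neighborhood (i.e. leaves Neighborhood via a parent).
Parents of Neighborhood: {ParentEd}.
No simple path from any parent of Neighborhood reaches TestScore without revisiting Neighborhood, so there are no backdoor paths.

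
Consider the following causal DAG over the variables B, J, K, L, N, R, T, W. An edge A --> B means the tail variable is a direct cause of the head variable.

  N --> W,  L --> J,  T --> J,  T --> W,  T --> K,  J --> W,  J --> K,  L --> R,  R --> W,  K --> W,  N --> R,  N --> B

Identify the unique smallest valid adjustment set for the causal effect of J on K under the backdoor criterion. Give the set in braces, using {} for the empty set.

Variables eligible for adjustment (non-descendants of J, excluding J and K): {B, L, N, R, T}.
Backdoor paths from J to K:
  P1: J <- T -> K
  P2: J <- T -> W <- K
  P3: J <- L -> R <- N -> W <- T -> K
  P4: J <- L -> R <- N -> W <- K
  P5: J <- L -> R -> W <- T -> K
  P6: J <- L -> R -> W <- K
The empty set is not sufficient: P1 (J <- T -> K) has no collider blocking it and no conditioned non-collider, so it is open.
Try {T}:
  P1: blocked at fork node T ∈ conditioning set.
  P2: blocked at fork node T ∈ conditioning set.
  P3: blocked at collider R (neither it nor any descendant is in the conditioning set).
  P4: blocked at collider R (neither it nor any descendant is in the conditioning set).
  P5: blocked at collider W (neither it nor any descendant is in the conditioning set).
  P6: blocked at collider W (neither it nor any descendant is in the conditioning set).
{T} contains no descendant of J and blocks every backdoor path.
No other singleton works — e.g. {L} leaves P1 open — so {T} is the unique smallest valid adjustment set.

{T}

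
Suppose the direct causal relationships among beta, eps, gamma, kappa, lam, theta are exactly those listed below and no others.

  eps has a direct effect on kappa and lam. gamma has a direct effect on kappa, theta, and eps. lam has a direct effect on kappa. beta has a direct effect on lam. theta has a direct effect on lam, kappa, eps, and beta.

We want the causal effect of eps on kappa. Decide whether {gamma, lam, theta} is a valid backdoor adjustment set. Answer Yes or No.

Backdoor paths from eps to kappa (paths whose first edge points into eps):
  P1: eps <- gamma -> theta -> beta -> lam -> kappa
  P2: eps <- gamma -> theta -> lam -> kappa
  P3: eps <- gamma -> theta -> kappa
  P4: eps <- gamma -> kappa
  P5: eps <- theta <- gamma -> kappa
  P6: eps <- theta -> beta -> lam -> kappa
  P7: eps <- theta -> lam -> kappa
  P8: eps <- theta -> kappa
Condition 1 (no descendant of eps in the set): FAILS — lam is a descendant of eps.
Condition 2 (every backdoor path blocked by {gamma, lam, theta}):
  P1: blocked at fork node gamma ∈ conditioning set.
  P2: blocked at fork node gamma ∈ conditioning set.
  P3: blocked at fork node gamma ∈ conditioning set.
  P4: blocked at fork node gamma ∈ conditioning set.
  P5: blocked at chain node theta ∈ conditioning set.
  P6: blocked at fork node theta ∈ conditioning set.
  P7: blocked at fork node theta ∈ conditioning set.
  P8: blocked at fork node theta ∈ conditioning set.
{gamma, lam, theta} does not satisfy the backdoor criterion.

No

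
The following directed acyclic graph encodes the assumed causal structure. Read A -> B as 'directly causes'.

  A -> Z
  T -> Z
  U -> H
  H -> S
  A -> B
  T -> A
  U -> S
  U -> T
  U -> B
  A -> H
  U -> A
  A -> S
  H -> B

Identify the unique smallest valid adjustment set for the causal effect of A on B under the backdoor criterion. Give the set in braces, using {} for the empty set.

{U}

Variables eligible for adjustment (non-descendants of A, excluding A and B): {T, U}.
Backdoor paths from A to B:
  P1: A <- U -> H -> B
  P2: A <- U -> B
  P3: A <- U -> S <- H -> B
  P4: A <- T <- U -> H -> B
  P5: A <- T <- U -> B
  P6: A <- T <- U -> S <- H -> B
The empty set is not sufficient: P1 (A <- U -> H -> B) has no collider blocking it and no conditioned non-collider, so it is open.
Try {U}:
  P1: blocked at fork node U ∈ conditioning set.
  P2: blocked at fork node U ∈ conditioning set.
  P3: blocked at fork node U ∈ conditioning set.
  P4: blocked at fork node U ∈ conditioning set.
  P5: blocked at fork node U ∈ conditioning set.
  P6: blocked at fork node U ∈ conditioning set.
{U} contains no descendant of A and blocks every backdoor path.
No other singleton works — e.g. {T} leaves P1 open — so {U} is the unique smallest valid adjustment set.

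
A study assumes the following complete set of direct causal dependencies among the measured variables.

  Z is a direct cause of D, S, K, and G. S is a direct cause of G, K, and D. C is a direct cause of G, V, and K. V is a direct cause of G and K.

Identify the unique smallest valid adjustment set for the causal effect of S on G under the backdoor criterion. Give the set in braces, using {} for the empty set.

{Z}

Variables eligible for adjustment (non-descendants of S, excluding S and G): {C, V, Z}.
Backdoor paths from S to G:
  P1: S <- Z -> K <- C -> V -> G
  P2: S <- Z -> K <- C -> G
  P3: S <- Z -> K <- V <- C -> G
  P4: S <- Z -> K <- V -> G
  P5: S <- Z -> G
The empty set is not sufficient: P5 (S <- Z -> G) has no collider blocking it and no conditioned non-collider, so it is open.
Try {Z}:
  P1: blocked at fork node Z ∈ conditioning set.
  P2: blocked at fork node Z ∈ conditioning set.
  P3: blocked at fork node Z ∈ conditioning set.
  P4: blocked at fork node Z ∈ conditioning set.
  P5: blocked at fork node Z ∈ conditioning set.
{Z} contains no descendant of S and blocks every backdoor path.
No other singleton works — e.g. {C} leaves P5 open — so {Z} is the unique smallest valid adjustment set.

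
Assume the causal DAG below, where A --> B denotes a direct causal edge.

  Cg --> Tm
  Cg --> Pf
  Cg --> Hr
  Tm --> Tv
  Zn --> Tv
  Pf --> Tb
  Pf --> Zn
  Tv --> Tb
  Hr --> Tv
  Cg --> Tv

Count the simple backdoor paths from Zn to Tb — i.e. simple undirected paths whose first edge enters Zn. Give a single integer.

A backdoor path from Zn to Tb is any simple undirected path whose first edge points into Zn (i.e. leaves Zn via a parent).
Parents of Zn: {Pf}.
Enumerating:
  P1: Zn <- Pf <- Cg -> Tm -> Tv -> Tb
  P2: Zn <- Pf <- Cg -> Hr -> Tv -> Tb
  P3: Zn <- Pf <- Cg -> Tv -> Tb
  P4: Zn <- Pf -> Tb
That exhausts the simple backdoor paths. Count: 4.

4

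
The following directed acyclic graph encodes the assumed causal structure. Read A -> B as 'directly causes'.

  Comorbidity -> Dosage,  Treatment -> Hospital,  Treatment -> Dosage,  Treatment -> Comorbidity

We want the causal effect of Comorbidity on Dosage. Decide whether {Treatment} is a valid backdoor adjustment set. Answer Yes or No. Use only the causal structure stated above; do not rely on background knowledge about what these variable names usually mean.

Backdoor paths from Comorbidity to Dosage (paths whose first edge points into Comorbidity):
  P1: Comorbidity <- Treatment -> Dosage
Condition 1 (no descendant of Comorbidity in the set): holds — descendants of Comorbidity are {Dosage}; none are in {Treatment}.
Condition 2 (every backdoor path blocked by {Treatment}):
  P1: blocked at fork node Treatment ∈ conditioning set.
{Treatment} satisfies the backdoor criterion.

Yes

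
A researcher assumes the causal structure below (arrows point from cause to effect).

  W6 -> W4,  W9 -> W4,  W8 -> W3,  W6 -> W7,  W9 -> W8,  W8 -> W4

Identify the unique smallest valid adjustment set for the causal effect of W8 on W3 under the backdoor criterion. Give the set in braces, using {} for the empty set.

Variables eligible for adjustment (non-descendants of W8, excluding W8 and W3): {W6, W7, W9}.
Backdoor paths from W8 to W3:
  (none)
With no backdoor paths the empty set already satisfies the criterion, and it is trivially minimal.

{}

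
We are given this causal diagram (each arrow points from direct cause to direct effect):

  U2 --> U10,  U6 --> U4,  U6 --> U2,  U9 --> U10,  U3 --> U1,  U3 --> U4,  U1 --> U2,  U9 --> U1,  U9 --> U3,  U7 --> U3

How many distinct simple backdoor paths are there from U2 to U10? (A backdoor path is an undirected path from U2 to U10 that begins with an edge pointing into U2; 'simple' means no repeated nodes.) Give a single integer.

4

A backdoor path from U2 to U10 is any simple undirected path whose first edge points into U2 (i.e. leaves U2 via a parent).
Parents of U2: {U1, U6}.
Enumerating:
  P1: U2 <- U6 -> U4 <- U3 <- U9 -> U10
  P2: U2 <- U6 -> U4 <- U3 -> U1 <- U9 -> U10
  P3: U2 <- U1 <- U9 -> U10
  P4: U2 <- U1 <- U3 <- U9 -> U10
That exhausts the simple backdoor paths. Count: 4.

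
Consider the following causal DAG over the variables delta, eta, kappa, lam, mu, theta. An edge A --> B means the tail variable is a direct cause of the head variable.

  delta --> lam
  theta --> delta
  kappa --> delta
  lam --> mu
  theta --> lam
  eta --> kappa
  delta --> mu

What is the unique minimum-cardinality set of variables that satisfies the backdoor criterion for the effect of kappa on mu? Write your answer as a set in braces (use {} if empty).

Variables eligible for adjustment (non-descendants of kappa, excluding kappa and mu): {eta, theta}.
Backdoor paths from kappa to mu:
  (none)
With no backdoor paths the empty set already satisfies the criterion, and it is trivially minimal.

{}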